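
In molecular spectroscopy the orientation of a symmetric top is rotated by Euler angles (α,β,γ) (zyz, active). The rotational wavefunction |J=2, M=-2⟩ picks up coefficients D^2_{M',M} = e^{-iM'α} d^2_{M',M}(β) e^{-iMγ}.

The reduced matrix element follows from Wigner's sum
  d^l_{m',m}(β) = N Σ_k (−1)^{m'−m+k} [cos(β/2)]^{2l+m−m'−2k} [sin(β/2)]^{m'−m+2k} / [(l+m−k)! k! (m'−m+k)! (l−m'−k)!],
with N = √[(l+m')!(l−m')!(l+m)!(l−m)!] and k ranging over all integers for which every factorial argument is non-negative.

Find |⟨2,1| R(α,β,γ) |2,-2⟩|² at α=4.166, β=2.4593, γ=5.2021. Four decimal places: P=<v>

First d^2_{1,-2}(β=2.4593), then the phase factors e^{-i(1)α} and e^{-i(-2)γ}:
Half-angle: c=0.334568, s=0.942372. N=√(6·1·1·24)=12.000000
k: max(0,(-2)−(1))=0 … min(2+(-2),2−(1))=0
  k=0: (−1)^3·12.0000/(6)·0.3346^1·0.9424^3 = -0.559990
d^2_{1,-2}(2.4593) = -0.559990
|D^2_{1,-2}|² = |d^2_{1,-2}(β)|² = (-0.559990)² = 0.313589 (the z-rotation phases have unit modulus)

P=0.3136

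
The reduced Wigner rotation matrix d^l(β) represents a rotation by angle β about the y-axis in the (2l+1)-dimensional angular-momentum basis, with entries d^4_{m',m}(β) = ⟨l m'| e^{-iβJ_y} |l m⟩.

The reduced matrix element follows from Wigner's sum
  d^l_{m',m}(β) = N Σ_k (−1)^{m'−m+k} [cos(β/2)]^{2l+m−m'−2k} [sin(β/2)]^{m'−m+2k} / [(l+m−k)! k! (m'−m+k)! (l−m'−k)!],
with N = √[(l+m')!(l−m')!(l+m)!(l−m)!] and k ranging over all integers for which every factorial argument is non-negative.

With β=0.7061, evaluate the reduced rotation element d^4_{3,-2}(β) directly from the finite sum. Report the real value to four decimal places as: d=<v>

d^4_{3,-2}(β=0.7061) via Wigner's sum:
With c≡cos(β/2)=0.938323 and s≡sin(β/2)=0.345761, N=[5040·1·2·720]^{1/2}=2693.993318
Admissible k: 0..1 (factorial args all ≥0)
  k=0: (−1)^5·2693.9933/(240)·0.9383^3·0.3458^5 = -0.045827
  k=1: (−1)^6·2693.9933/(720)·0.9383^1·0.3458^7 = +0.002074
d^4_{3,-2}(0.7061) = -0.045827 +0.002074 = -0.043753

d=-0.0438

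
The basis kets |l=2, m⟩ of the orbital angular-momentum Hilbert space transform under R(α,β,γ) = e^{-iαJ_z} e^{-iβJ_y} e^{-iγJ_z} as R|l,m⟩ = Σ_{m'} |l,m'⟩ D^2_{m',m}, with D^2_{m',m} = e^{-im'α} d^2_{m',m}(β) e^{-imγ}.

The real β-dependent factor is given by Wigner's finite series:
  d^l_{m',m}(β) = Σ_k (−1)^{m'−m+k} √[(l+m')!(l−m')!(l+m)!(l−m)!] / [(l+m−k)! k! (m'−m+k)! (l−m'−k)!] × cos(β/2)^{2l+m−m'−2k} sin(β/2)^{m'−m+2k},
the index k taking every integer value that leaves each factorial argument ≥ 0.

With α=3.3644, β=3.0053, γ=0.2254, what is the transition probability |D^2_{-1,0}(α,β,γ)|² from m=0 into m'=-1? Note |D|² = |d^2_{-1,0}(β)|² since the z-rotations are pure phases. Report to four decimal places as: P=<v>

P=0.0272

D^2_{-1,0}(3.3644,3.0053,0.2254) = e^{-i·-1·3.3644}·d^2_{-1,0}(3.0053)·e^{-i·0·0.2254}. Compute d first:
c=cos(3.0053/2)=0.068094, s=sin(3.0053/2)=0.997679; N=√[1·6·2·2]=4.898979
Admissible k: 1..2 (factorial args all ≥0)
  k=1: (−1)^0·4.8990/(2)·0.0681^3·0.9977^1 = +0.000772
  k=2: (−1)^1·4.8990/(2)·0.0681^1·0.9977^3 = -0.165636
d^2_{-1,0}(3.0053) = +0.000772 -0.165636 = -0.164864
|D^2_{-1,0}|² = |d^2_{-1,0}(β)|² = (-0.164864)² = 0.027180 (the z-rotation phases have unit modulus)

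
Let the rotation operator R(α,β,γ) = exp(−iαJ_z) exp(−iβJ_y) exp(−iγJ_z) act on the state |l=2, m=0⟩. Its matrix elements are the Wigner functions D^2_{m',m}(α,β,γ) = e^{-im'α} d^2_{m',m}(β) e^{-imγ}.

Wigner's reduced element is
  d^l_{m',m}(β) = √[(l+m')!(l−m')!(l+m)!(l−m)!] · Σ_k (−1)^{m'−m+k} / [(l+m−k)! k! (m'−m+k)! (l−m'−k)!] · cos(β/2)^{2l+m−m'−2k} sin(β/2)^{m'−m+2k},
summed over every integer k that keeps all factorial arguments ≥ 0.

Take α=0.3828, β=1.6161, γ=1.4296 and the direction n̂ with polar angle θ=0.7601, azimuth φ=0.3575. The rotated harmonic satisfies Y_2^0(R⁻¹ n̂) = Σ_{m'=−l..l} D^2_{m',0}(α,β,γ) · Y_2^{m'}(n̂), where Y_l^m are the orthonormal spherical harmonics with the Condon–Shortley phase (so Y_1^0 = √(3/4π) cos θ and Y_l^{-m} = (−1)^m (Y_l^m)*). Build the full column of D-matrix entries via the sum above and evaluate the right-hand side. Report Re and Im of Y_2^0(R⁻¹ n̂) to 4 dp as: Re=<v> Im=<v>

Need the full column D^2_{m',0} for m'=−2..2 at α=0.3828, β=1.6161, γ=1.4296.
cos(β/2)=0.690909, sin(β/2)=0.722941
d^2_{-2,0}: single k=2 term ⇒ +0.611116;  D = +0.440595+0.423485i
d^2_{-1,0}: k∈[1..2] ⇒ +0.584039 -0.639449 = -0.055410;  D = -0.051399-0.020697i
d^2_{0,0}: k∈[0..2] ⇒ +0.227869 -0.997949 +0.273157 = -0.496923;  D = -0.496923+0.000000i
d^2_{1,0}: k∈[0..1] ⇒ -0.584039 +0.639449 = +0.055410;  D = +0.051399-0.020697i
d^2_{2,0}: single k=0 term ⇒ +0.611116;  D = +0.440595-0.423485i
Y_2^{m'}(θ=0.7601,φ=0.3575) and Σ D·Y over m':
  (+0.4406+0.4235i)·(+0.1385-0.1202i)  (-0.0514-0.0207i)·(+0.3614-0.1350i)  (-0.4969+0.0000i)·(+0.1816+0.0000i)  (+0.0514-0.0207i)·(-0.3614-0.1350i)  (+0.4406-0.4235i)·(+0.1385+0.1202i)
Y_2^0(R⁻¹ n̂) = +0.090843+0.000000i

Re=0.0908 Im=0.0000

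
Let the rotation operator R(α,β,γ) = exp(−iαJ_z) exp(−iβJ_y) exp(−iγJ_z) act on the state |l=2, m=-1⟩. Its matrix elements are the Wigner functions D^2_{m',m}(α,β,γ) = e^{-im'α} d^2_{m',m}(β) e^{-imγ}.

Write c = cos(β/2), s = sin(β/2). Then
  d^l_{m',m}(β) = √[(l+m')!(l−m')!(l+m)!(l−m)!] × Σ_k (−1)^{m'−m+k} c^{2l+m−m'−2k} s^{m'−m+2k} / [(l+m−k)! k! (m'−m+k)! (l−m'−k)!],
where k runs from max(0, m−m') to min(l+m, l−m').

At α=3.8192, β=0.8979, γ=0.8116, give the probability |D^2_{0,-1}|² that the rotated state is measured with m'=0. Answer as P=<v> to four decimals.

First d^2_{0,-1}(β=0.8979), then the phase factors e^{-i(0)α} and e^{-i(-1)γ}:
Half-angle: c=0.900903, s=0.434020. N=√(2·2·1·6)=4.898979
k∈{0,1} keeps every argument non-negative
  k=0: (−1)^1·4.8990/(2)·0.9009^3·0.4340^1 = -0.777356
  k=1: (−1)^2·4.8990/(2)·0.9009^1·0.4340^3 = +0.180419
d^2_{0,-1}(0.8979) = -0.777356 +0.180419 = -0.596937
|D^2_{0,-1}|² = |d^2_{0,-1}(β)|² = (-0.596937)² = 0.356333 (the z-rotation phases have unit modulus)

P=0.3563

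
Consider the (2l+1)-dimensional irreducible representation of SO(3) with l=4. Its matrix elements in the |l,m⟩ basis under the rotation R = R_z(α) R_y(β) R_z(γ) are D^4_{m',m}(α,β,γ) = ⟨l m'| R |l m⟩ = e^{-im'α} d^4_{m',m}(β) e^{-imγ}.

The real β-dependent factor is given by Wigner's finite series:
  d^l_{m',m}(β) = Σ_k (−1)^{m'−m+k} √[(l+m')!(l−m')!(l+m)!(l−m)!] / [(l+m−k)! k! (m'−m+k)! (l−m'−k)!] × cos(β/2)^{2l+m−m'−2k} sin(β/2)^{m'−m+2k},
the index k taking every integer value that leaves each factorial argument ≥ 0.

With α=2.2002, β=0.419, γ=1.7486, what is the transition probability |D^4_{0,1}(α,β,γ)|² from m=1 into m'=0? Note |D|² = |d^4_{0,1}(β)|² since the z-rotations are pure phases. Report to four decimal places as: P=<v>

P=0.3485

First d^4_{0,1}(β=0.419), then the phase factors e^{-i(0)α} and e^{-i(1)γ}:
Half-angle: c=0.978135, s=0.207971. N=√(24·24·120·6)=643.987578
k∈{1,2,3,4} keeps every argument non-negative
  k=1: (−1)^0·643.9876/(144)·0.9781^7·0.2080^1 = +0.796726
  k=2: (−1)^1·643.9876/(24)·0.9781^5·0.2080^3 = -0.216106
  k=3: (−1)^2·643.9876/(24)·0.9781^3·0.2080^5 = +0.009770
  k=4: (−1)^3·643.9876/(144)·0.9781^1·0.2080^7 = -0.000074
d^4_{0,1}(0.419) = +0.796726 -0.216106 +0.009770 -0.000074 = +0.590316
|D^4_{0,1}|² = |d^4_{0,1}(β)|² = (+0.590316)² = 0.348473 (the z-rotation phases have unit modulus)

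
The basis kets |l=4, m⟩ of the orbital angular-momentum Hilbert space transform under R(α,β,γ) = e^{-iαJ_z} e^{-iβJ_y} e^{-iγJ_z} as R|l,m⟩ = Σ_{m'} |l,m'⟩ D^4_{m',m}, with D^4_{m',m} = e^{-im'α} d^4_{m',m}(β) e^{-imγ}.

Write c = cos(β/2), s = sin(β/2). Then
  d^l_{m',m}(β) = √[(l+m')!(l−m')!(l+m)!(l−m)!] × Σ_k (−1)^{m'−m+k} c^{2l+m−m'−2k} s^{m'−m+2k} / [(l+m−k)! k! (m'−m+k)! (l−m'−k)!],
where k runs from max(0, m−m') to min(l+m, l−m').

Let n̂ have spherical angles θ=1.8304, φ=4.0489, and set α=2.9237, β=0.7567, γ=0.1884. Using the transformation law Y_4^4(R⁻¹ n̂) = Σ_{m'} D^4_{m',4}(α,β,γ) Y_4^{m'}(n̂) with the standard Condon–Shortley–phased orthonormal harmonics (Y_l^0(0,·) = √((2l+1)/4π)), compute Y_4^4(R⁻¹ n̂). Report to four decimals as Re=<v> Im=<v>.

Need the full column D^4_{m',4} for m'=−4..4 at α=2.9237, β=0.7567, γ=0.1884.
cos(β/2)=0.929275, sin(β/2)=0.369388
d^4_{-4,4}: single k=8 term ⇒ +0.000347;  D = -0.000019-0.000346i
d^4_{-3,4}: single k=7 term ⇒ +0.002466;  D = -0.000402+0.002434i
d^4_{-2,4}: single k=6 term ⇒ +0.011608;  D = +0.004321-0.010774i
d^4_{-1,4}: single k=5 term ⇒ +0.041299;  D = -0.023295+0.034102i
d^4_{0,4}: single k=4 term ⇒ +0.116160;  D = +0.084707-0.079485i
d^4_{1,4}: single k=3 term ⇒ +0.261375;  D = -0.224758+0.133419i
d^4_{2,4}: single k=2 term ⇒ +0.464954;  D = +0.441670-0.145294i
d^4_{3,4}: single k=1 term ⇒ +0.625228;  D = -0.622109+0.062370i
d^4_{4,4}: single k=0 term ⇒ +0.556103;  D = +0.552238+0.065452i
Y_4^{m'}(θ=1.8304,φ=4.0489) and Σ D·Y over m':
  (-0.0000-0.0003i)·(-0.3411+0.1809i)  (-0.0004+0.0024i)·(-0.2649-0.1182i)  (+0.0043-0.0108i)·(+0.0406+0.1634i)  (-0.0233+0.0341i)·(-0.1835+0.2348i)  (+0.0847-0.0795i)·(+0.1243+0.0000i)  (-0.2248+0.1334i)·(+0.1835+0.2348i)  (+0.4417-0.1453i)·(+0.0406-0.1634i)  (-0.6221+0.0624i)·(+0.2649-0.1182i)  (+0.5522+0.0655i)·(-0.3411-0.1809i)
Y_4^4(R⁻¹ n̂) = -0.403123-0.160349i

Re=-0.4031 Im=-0.1603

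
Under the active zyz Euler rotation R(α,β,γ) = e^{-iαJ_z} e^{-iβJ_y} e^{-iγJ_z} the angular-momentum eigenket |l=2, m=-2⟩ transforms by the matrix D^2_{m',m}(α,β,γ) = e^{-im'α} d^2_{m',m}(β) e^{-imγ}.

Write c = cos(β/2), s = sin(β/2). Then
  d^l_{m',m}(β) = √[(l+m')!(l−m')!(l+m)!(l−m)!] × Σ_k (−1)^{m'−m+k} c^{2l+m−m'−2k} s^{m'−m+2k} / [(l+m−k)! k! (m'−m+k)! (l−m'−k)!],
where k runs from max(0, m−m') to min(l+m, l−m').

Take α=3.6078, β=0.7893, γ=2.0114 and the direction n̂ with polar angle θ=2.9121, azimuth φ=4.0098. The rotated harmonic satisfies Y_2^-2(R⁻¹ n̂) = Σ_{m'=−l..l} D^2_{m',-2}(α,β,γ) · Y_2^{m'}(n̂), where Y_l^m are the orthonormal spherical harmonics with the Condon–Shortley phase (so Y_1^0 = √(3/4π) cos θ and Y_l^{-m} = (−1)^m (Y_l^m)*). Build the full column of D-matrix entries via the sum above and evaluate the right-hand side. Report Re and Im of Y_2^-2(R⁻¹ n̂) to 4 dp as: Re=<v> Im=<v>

Need the full column D^2_{m',-2} for m'=−2..2 at α=3.6078, β=0.7893, γ=2.0114.
cos(β/2)=0.923131, sin(β/2)=0.384485
d^2_{-2,-2}: single k=0 term ⇒ +0.726196;  D = +0.174611-0.704891i
d^2_{-1,-2}: single k=0 term ⇒ -0.604923;  D = -0.134008-0.589893i
d^2_{0,-2}: single k=0 term ⇒ +0.308576;  D = -0.196322-0.238068i
d^2_{1,-2}: single k=0 term ⇒ -0.104938;  D = -0.096030-0.042310i
d^2_{2,-2}: single k=0 term ⇒ +0.021853;  D = -0.021825+0.001119i
Y_2^{m'}(θ=2.9121,φ=4.0098) and Σ D·Y over m':
  (+0.1746-0.7049i)·(-0.0033-0.0197i)  (-0.1340-0.5899i)·(+0.1106-0.1306i)  (-0.1963-0.2381i)·(+0.5818+0.0000i)  (-0.0960-0.0423i)·(-0.1106-0.1306i)  (-0.0218+0.0011i)·(-0.0033+0.0197i)
Y_2^-2(R⁻¹ n̂) = -0.215416-0.170578i

Re=-0.2154 Im=-0.1706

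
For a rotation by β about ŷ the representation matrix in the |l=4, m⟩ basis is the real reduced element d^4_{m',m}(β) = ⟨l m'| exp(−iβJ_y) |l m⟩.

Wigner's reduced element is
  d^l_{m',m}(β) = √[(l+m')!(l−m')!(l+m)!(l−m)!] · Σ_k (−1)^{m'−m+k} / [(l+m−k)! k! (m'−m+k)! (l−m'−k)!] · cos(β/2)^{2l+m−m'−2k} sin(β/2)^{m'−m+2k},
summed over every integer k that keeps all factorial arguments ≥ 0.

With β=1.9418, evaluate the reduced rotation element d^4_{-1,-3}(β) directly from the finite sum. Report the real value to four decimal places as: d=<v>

d=-0.4486

d^4_{-1,-3}(β=1.9418) via Wigner's sum:
With c≡cos(β/2)=0.564557 and s≡sin(β/2)=0.825394, N=[6·120·1·5040]^{1/2}=1904.940944
k∈{0,1} keeps every argument non-negative
  k=0: (−1)^2·1904.9409/(240)·0.5646^6·0.8254^2 = +0.175081
  k=1: (−1)^3·1904.9409/(144)·0.5646^4·0.8254^4 = -0.623728
d^4_{-1,-3}(1.9418) = +0.175081 -0.623728 = -0.448647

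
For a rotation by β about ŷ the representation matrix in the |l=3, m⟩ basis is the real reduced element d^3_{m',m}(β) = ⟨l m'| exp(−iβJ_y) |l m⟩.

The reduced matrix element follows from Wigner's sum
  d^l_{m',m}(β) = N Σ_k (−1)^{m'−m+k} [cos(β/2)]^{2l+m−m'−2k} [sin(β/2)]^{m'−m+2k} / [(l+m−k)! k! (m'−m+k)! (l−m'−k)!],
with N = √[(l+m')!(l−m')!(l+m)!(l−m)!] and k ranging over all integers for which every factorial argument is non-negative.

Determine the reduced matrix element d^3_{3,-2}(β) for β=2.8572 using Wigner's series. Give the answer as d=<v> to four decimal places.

d=-0.3300

d^3_{3,-2}(β=2.8572) via Wigner's sum:
With c≡cos(β/2)=0.141718 and s≡sin(β/2)=0.989907, N=[720·1·1·120]^{1/2}=293.938769
Admissible k: 0..0 (factorial args all ≥0)
  k=0: (−1)^5·293.9388/(120)·0.1417^1·0.9899^5 = -0.329968
d^3_{3,-2}(2.8572) = -0.329968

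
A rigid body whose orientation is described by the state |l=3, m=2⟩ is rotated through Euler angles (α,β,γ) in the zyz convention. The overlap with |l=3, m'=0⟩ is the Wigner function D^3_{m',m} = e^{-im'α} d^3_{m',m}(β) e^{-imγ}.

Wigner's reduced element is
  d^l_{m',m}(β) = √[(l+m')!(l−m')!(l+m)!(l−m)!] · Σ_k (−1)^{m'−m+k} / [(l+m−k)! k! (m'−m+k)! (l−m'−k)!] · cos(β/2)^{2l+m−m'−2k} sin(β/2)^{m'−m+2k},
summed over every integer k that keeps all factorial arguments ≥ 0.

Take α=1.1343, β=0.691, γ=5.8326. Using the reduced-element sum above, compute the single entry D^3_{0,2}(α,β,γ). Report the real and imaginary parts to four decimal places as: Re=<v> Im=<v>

Re=0.2660 Im=0.3360

First d^3_{0,2}(β=0.691), then the phase factors e^{-i(0)α} and e^{-i(2)γ}:
With c≡cos(β/2)=0.940906 and s≡sin(β/2)=0.338667, N=[6·6·120·1]^{1/2}=65.726707
Admissible k: 2..3 (factorial args all ≥0)
  k=2: (−1)^0·65.7267/(12)·0.9409^4·0.3387^2 = +0.492371
  k=3: (−1)^1·65.7267/(12)·0.9409^2·0.3387^4 = -0.063789
d^3_{0,2}(0.691) = +0.492371 -0.063789 = +0.428582
Attach z-rotation phases: D = e^{-i(0)(1.1343)}·(+0.428582)·e^{-i(2)(5.8326)} = +0.266017+0.336031i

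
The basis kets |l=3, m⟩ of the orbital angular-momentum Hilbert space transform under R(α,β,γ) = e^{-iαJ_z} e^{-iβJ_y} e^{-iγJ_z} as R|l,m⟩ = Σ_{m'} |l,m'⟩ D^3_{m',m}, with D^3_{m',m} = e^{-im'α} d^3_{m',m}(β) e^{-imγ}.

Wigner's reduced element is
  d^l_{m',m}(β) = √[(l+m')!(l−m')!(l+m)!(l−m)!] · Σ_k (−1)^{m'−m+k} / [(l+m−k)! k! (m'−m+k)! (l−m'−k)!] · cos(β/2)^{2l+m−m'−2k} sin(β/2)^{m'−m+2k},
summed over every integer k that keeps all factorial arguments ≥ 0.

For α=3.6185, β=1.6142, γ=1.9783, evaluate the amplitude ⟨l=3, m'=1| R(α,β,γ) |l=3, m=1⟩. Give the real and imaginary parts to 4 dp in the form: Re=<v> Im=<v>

Re=-0.0498 Im=-0.0408

D^3_{1,1}(3.6185,1.6142,1.9783) = e^{-i·1·3.6185}·d^3_{1,1}(1.6142)·e^{-i·1·1.9783}. Compute d first:
With c≡cos(β/2)=0.691596 and s≡sin(β/2)=0.722285, N=[24·2·24·2]^{1/2}=48.000000
Admissible k: 0..2 (factorial args all ≥0)
  k=0: (−1)^0·48.0000/(48)·0.6916^6·0.7223^0 = +0.109425
  k=1: (−1)^1·48.0000/(6)·0.6916^4·0.7223^2 = -0.954809
  k=2: (−1)^2·48.0000/(8)·0.6916^2·0.7223^4 = +0.781069
d^3_{1,1}(1.6142) = +0.109425 -0.954809 +0.781069 = -0.064315
Phases: e^{-i·(1)·3.6185}=-0.888419+0.459034i, e^{-i·(1)·1.9783}=-0.396319-0.918113i ⇒ D=-0.049750-0.040759i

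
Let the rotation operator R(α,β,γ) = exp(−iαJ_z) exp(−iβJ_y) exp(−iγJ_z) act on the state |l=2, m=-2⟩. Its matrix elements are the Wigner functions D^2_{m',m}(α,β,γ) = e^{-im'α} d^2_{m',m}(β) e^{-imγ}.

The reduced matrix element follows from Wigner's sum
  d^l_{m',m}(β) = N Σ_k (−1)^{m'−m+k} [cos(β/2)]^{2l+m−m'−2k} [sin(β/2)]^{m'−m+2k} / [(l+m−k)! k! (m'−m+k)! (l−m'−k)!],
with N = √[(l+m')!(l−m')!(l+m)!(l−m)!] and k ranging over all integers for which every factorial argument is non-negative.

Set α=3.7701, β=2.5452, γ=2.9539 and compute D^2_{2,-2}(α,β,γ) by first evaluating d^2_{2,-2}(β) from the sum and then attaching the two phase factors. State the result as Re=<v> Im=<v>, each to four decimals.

Re=-0.0514 Im=-0.8332

Split into d^2_{2,-2}(β=2.5452) × two z-phases.
With c≡cos(β/2)=0.293797 and s≡sin(β/2)=0.955868, N=[24·1·1·24]^{1/2}=24.000000
k: max(0,(-2)−(2))=0 … min(2+(-2),2−(2))=0
  k=0: (−1)^4·24.0000/(24)·0.2938^0·0.9559^4 = +0.834818
d^2_{2,-2}(2.5452) = +0.834818
Attach z-rotation phases: D = e^{-i(2)(3.7701)}·(+0.834818)·e^{-i(-2)(2.9539)} = -0.051395-0.833234i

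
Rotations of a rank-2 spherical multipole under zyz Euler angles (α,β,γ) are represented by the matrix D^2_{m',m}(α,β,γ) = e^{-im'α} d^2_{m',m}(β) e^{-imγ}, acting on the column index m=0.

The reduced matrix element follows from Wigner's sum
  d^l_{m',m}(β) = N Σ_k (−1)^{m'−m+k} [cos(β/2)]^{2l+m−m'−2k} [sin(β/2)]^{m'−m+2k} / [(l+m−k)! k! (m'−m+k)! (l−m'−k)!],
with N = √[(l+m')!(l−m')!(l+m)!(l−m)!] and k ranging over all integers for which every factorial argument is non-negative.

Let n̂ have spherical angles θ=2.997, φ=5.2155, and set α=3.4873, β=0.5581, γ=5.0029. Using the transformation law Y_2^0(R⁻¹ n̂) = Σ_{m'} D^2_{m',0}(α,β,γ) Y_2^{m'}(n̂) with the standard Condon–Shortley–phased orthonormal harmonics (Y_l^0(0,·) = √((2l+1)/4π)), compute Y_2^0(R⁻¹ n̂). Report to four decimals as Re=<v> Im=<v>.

Need the full column D^2_{m',0} for m'=−2..2 at α=3.4873, β=0.5581, γ=5.0029.
cos(β/2)=0.961318, sin(β/2)=0.275443
d^2_{-2,0}: single k=2 term ⇒ +0.171740;  D = +0.132299+0.109506i
d^2_{-1,0}: k∈[1..2] ⇒ +0.599387 -0.049208 = +0.550179;  D = -0.517628-0.186435i
d^2_{0,0}: k∈[0..2] ⇒ +0.854019 -0.280450 +0.005756 = +0.579325;  D = +0.579325+0.000000i
d^2_{1,0}: k∈[0..1] ⇒ -0.599387 +0.049208 = -0.550179;  D = +0.517628-0.186435i
d^2_{2,0}: single k=0 term ⇒ +0.171740;  D = +0.132299-0.109506i
Y_2^{m'}(θ=2.997,φ=5.2155) and Σ D·Y over m':
  (+0.1323+0.1095i)·(-0.0043+0.0068i)  (-0.5176-0.1864i)·(-0.0531-0.0965i)  (+0.5793+0.0000i)·(+0.6111+0.0000i)  (+0.5176-0.1864i)·(+0.0531-0.0965i)  (+0.1323-0.1095i)·(-0.0043-0.0068i)
Y_2^0(R⁻¹ n̂) = +0.370429-0.000000i

Re=0.3704 Im=0.0000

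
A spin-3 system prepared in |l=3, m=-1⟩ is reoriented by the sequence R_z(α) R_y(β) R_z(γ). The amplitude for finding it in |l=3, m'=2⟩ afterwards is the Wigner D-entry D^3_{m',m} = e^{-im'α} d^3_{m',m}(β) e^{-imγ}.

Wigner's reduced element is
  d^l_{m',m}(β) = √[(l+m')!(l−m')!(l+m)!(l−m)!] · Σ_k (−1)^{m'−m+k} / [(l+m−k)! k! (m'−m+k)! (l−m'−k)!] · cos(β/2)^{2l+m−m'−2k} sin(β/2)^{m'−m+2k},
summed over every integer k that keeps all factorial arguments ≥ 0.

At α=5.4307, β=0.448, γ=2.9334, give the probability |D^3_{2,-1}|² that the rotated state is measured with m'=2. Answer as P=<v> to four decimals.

P=0.0039

D^3_{2,-1}(5.4307,0.448,2.9334) = e^{-i·2·5.4307}·d^3_{2,-1}(0.448)·e^{-i·-1·2.9334}. Compute d first:
c=cos(0.448/2)=0.975017, s=sin(0.448/2)=0.222131; N=√[120·1·2·24]=75.894664
k∈{0,1} keeps every argument non-negative
  k=0: (−1)^3·75.8947/(12)·0.9750^3·0.2221^3 = -0.064253
  k=1: (−1)^4·75.8947/(24)·0.9750^1·0.2221^5 = +0.001667
d^3_{2,-1}(0.448) = -0.064253 +0.001667 = -0.062586
|D^3_{2,-1}|² = |d^3_{2,-1}(β)|² = (-0.062586)² = 0.003917 (the z-rotation phases have unit modulus)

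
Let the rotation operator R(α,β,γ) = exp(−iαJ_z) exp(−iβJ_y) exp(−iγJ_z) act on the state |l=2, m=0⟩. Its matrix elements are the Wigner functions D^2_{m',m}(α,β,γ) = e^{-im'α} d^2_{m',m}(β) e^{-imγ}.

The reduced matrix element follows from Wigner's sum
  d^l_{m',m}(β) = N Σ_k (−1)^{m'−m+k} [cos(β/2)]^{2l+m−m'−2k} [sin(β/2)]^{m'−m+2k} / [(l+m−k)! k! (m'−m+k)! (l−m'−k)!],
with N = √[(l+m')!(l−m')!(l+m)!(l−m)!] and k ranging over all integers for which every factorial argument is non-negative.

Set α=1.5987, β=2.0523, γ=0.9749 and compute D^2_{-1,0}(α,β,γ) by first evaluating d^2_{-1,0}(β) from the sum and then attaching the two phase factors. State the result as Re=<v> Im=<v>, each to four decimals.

Re=0.0140 Im=-0.5025

D^2_{-1,0}(1.5987,2.0523,0.9749) = e^{-i·-1·1.5987}·d^2_{-1,0}(2.0523)·e^{-i·0·0.9749}. Compute d first:
With c≡cos(β/2)=0.518116 and s≡sin(β/2)=0.855311, N=[1·6·2·2]^{1/2}=4.898979
k: max(0,(0)−(-1))=1 … min(2+(0),2−(-1))=2
  k=1: (−1)^0·4.8990/(2)·0.5181^3·0.8553^1 = +0.291393
  k=2: (−1)^1·4.8990/(2)·0.5181^1·0.8553^3 = -0.794098
d^2_{-1,0}(2.0523) = +0.291393 -0.794098 = -0.502704
Phases: e^{-i·(-1)·1.5987}=-0.027900+0.999611i, e^{-i·(0)·0.9749}=+1.000000+0.000000i ⇒ D=+0.014025-0.502509i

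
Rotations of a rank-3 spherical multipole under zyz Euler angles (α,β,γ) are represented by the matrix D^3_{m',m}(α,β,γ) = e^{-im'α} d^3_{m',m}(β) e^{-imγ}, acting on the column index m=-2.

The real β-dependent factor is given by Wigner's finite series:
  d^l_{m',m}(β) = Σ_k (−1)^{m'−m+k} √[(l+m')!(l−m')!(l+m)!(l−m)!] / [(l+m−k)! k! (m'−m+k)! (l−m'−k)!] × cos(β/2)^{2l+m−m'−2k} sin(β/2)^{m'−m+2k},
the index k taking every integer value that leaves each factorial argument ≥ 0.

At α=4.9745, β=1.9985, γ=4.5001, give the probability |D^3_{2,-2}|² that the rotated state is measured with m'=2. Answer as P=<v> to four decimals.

Split into d^3_{2,-2}(β=1.9985) × two z-phases.
With c≡cos(β/2)=0.540933 and s≡sin(β/2)=0.841066, N=[120·1·1·120]^{1/2}=120.000000
k∈{0,1} keeps every argument non-negative
  k=0: (−1)^4·120.0000/(24)·0.5409^2·0.8411^4 = +0.732111
  k=1: (−1)^5·120.0000/(120)·0.5409^0·0.8411^6 = -0.353980
d^3_{2,-2}(1.9985) = +0.732111 -0.353980 = +0.378130
|D^3_{2,-2}|² = |d^3_{2,-2}(β)|² = (+0.378130)² = 0.142983 (the z-rotation phases have unit modulus)

P=0.1430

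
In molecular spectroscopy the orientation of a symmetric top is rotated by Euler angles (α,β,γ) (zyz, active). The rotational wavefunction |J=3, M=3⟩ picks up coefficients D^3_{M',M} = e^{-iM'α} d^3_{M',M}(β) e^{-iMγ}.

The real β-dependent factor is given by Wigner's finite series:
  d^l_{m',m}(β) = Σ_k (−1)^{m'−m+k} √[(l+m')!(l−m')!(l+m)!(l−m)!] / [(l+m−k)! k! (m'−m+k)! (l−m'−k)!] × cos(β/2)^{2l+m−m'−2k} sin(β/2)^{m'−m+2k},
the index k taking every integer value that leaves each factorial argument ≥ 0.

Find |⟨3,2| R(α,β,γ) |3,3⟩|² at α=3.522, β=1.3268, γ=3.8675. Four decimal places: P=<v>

Split into d^3_{2,3}(β=1.3268) × two z-phases.
With c≡cos(β/2)=0.787903 and s≡sin(β/2)=0.615799, N=[120·1·720·1]^{1/2}=293.938769
k∈{1} keeps every argument non-negative
  k=1: (−1)^0·293.9388/(120)·0.7879^5·0.6158^1 = +0.458014
d^3_{2,3}(1.3268) = +0.458014
|D^3_{2,3}|² = |d^3_{2,3}(β)|² = (+0.458014)² = 0.209777 (the z-rotation phases have unit modulus)

P=0.2098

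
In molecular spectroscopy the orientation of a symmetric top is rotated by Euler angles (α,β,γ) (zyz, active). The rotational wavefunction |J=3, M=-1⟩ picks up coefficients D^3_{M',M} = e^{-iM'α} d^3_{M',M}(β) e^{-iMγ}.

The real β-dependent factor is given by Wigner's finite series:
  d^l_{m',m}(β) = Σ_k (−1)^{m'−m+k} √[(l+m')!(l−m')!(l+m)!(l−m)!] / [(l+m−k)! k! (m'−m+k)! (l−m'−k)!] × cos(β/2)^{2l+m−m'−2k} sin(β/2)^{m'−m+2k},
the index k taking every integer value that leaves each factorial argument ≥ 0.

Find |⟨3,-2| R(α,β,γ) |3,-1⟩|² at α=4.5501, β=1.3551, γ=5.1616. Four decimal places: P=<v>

P=0.0281

First d^3_{-2,-1}(β=1.3551), then the phase factors e^{-i(-2)α} and e^{-i(-1)γ}:
Half-angle: c=0.779111, s=0.626886. N=√(1·120·2·24)=75.894664
The bounds max(0,m−m')=1 and min(l+m,l−m')=2 give 2 terms
  k=1: (−1)^0·75.8947/(24)·0.7791^5·0.6269^1 = +0.569095
  k=2: (−1)^1·75.8947/(12)·0.7791^3·0.6269^3 = -0.736875
d^3_{-2,-1}(1.3551) = +0.569095 -0.736875 = -0.167779
|D^3_{-2,-1}|² = |d^3_{-2,-1}(β)|² = (-0.167779)² = 0.028150 (the z-rotation phases have unit modulus)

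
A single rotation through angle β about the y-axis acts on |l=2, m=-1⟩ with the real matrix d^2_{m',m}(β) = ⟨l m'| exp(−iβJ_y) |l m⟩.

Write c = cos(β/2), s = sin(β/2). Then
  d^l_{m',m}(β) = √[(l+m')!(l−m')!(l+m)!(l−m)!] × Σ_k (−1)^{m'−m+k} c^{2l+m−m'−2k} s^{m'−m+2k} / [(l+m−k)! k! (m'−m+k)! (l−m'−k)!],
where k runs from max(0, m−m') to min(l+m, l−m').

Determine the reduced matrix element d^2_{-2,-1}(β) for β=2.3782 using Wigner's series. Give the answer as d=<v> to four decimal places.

d^2_{-2,-1}(β=2.3782) via Wigner's sum:
c=cos(2.3782/2)=0.372495, s=sin(2.3782/2)=0.928034; N=√[1·24·1·6]=12.000000
k: max(0,(-1)−(-2))=1 … min(2+(-1),2−(-2))=1
  k=1: (−1)^0·12.0000/(6)·0.3725^3·0.9280^1 = +0.095930
d^2_{-2,-1}(2.3782) = +0.095930

d=0.0959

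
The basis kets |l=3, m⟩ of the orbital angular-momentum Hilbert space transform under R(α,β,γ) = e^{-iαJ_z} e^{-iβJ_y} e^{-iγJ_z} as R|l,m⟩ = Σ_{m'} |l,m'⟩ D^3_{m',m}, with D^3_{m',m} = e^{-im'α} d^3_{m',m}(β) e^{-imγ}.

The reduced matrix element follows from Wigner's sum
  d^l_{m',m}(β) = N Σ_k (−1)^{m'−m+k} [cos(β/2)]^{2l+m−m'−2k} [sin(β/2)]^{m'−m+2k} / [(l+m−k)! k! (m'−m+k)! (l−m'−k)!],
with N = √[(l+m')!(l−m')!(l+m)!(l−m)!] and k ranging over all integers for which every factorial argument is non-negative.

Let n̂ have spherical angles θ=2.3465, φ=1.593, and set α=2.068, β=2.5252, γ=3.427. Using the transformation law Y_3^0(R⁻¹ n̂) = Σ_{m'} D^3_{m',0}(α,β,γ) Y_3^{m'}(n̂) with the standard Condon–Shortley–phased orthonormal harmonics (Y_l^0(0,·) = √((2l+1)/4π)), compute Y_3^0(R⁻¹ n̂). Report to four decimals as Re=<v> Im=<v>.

Re=0.4912 Im=0.0000

Need the full column D^3_{m',0} for m'=−3..3 at α=2.068, β=2.5252, γ=3.427.
cos(β/2)=0.303340, sin(β/2)=0.952882
d^3_{-3,0}: single k=3 term ⇒ +0.108000;  D = +0.107662-0.008543i
d^3_{-2,0}: k∈[2..3] ⇒ +0.042108 -0.415507 = -0.373399;  D = +0.203503+0.313071i
d^3_{-1,0}: k∈[1..3] ⇒ +0.008478 -0.250969 +0.825500 = +0.583009;  D = -0.278077+0.512418i
d^3_{0,0}: k∈[0..3] ⇒ +0.000779 -0.069190 +0.682747 -0.748575 = -0.134238;  D = -0.134238+0.000000i
d^3_{1,0}: k∈[0..2] ⇒ -0.008478 +0.250969 -0.825500 = -0.583009;  D = +0.278077+0.512418i
d^3_{2,0}: k∈[0..1] ⇒ +0.042108 -0.415507 = -0.373399;  D = +0.203503-0.313071i
d^3_{3,0}: single k=0 term ⇒ -0.108000;  D = -0.107662-0.008543i
Y_3^{m'}(θ=2.3465,φ=1.593) and Σ D·Y over m':
  (+0.1077-0.0085i)·(+0.0101+0.1515i)  (+0.2035+0.3131i)·(+0.3644-0.0162i)  (-0.2781+0.5124i)·(-0.0074-0.3348i)  (-0.1342+0.0000i)·(+0.1433+0.0000i)  (+0.2781+0.5124i)·(+0.0074-0.3348i)  (+0.2035-0.3131i)·(+0.3644+0.0162i)  (-0.1077-0.0085i)·(-0.0101+0.1515i)
Y_3^0(R⁻¹ n̂) = +0.491247-0.000000i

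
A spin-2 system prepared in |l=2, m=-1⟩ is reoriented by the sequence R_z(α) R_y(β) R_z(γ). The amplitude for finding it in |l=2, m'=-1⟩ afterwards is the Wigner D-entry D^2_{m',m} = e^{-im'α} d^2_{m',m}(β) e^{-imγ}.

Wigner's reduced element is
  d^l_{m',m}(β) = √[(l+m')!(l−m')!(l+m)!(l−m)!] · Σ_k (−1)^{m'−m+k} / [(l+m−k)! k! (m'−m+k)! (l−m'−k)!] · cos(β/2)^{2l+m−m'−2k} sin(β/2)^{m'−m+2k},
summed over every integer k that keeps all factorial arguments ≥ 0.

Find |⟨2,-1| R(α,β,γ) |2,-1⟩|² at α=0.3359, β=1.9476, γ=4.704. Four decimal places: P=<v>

P=0.3009

D^2_{-1,-1}(0.3359,1.9476,4.704) = e^{-i·-1·0.3359}·d^2_{-1,-1}(1.9476)·e^{-i·-1·4.704}. Compute d first:
Half-angle: c=0.562161, s=0.827028. N=√(1·6·1·6)=6.000000
k∈{0,1} keeps every argument non-negative
  k=0: (−1)^0·6.0000/(6)·0.5622^4·0.8270^0 = +0.099872
  k=1: (−1)^1·6.0000/(2)·0.5622^2·0.8270^2 = -0.648459
d^2_{-1,-1}(1.9476) = +0.099872 -0.648459 = -0.548588
|D^2_{-1,-1}|² = |d^2_{-1,-1}(β)|² = (-0.548588)² = 0.300949 (the z-rotation phases have unit modulus)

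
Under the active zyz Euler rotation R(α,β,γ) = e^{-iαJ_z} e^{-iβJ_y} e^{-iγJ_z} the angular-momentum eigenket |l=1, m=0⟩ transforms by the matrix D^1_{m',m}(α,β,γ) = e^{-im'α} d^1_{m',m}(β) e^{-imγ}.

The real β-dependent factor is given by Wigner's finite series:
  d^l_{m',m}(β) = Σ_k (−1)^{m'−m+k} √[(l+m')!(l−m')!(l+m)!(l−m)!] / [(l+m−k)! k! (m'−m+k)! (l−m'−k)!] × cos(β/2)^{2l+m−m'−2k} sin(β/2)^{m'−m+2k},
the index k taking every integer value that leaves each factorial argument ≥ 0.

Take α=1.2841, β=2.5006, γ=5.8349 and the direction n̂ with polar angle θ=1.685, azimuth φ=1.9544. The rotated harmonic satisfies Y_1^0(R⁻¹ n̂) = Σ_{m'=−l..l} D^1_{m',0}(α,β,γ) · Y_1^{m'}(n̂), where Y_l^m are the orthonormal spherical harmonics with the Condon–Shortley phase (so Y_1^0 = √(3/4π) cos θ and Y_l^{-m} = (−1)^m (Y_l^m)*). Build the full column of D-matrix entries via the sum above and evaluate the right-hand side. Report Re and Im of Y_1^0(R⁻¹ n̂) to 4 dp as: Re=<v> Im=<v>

Re=0.2721 Im=0.0000

Need the full column D^1_{m',0} for m'=−1..1 at α=1.2841, β=2.5006, γ=5.8349.
cos(β/2)=0.315038, sin(β/2)=0.949079
d^1_{-1,0}: single k=1 term ⇒ +0.422844;  D = +0.119574+0.405585i
d^1_{0,0}: k∈[0..1] ⇒ +0.099249 -0.900751 = -0.801503;  D = -0.801503+0.000000i
d^1_{1,0}: single k=0 term ⇒ -0.422844;  D = -0.119574+0.405585i
Y_1^{m'}(θ=1.685,φ=1.9544) and Σ D·Y over m':
  (+0.1196+0.4056i)·(-0.1285-0.3183i)  (-0.8015+0.0000i)·(-0.0557+0.0000i)  (-0.1196+0.4056i)·(+0.1285-0.3183i)
Y_1^0(R⁻¹ n̂) = +0.272098+0.000000i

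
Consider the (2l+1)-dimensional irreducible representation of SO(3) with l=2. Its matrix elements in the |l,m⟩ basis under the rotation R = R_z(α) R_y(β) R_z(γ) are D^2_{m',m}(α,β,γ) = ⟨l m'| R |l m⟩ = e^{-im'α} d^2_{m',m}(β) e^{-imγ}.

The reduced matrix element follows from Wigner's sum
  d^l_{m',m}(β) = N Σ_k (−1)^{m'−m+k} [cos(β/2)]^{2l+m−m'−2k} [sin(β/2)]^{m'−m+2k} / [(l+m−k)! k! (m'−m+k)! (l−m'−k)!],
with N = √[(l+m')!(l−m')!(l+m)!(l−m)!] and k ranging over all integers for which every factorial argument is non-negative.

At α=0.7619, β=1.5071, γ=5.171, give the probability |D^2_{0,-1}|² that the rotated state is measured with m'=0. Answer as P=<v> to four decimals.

First d^2_{0,-1}(β=1.5071), then the phase factors e^{-i(0)α} and e^{-i(-1)γ}:
With c≡cos(β/2)=0.729264 and s≡sin(β/2)=0.684232, N=[2·2·1·6]^{1/2}=4.898979
k∈{0,1} keeps every argument non-negative
  k=0: (−1)^1·4.8990/(2)·0.7293^3·0.6842^1 = -0.650031
  k=1: (−1)^2·4.8990/(2)·0.7293^1·0.6842^3 = +0.572230
d^2_{0,-1}(1.5071) = -0.650031 +0.572230 = -0.077801
|D^2_{0,-1}|² = |d^2_{0,-1}(β)|² = (-0.077801)² = 0.006053 (the z-rotation phases have unit modulus)

P=0.0061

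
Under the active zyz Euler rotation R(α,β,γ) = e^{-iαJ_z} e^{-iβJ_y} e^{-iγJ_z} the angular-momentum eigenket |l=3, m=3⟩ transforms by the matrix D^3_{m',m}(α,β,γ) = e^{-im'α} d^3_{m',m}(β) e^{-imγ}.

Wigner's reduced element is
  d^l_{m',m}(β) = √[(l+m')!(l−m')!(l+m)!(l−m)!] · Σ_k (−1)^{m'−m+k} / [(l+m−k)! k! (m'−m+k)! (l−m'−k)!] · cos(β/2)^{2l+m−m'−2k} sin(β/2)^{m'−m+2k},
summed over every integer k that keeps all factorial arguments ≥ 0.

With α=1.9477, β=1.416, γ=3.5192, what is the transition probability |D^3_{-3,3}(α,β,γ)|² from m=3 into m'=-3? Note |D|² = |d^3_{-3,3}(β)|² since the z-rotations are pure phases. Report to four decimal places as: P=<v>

P=0.0057

D^3_{-3,3}(1.9477,1.416,3.5192) = e^{-i·-3·1.9477}·d^3_{-3,3}(1.416)·e^{-i·3·3.5192}. Compute d first:
c=cos(1.416/2)=0.759664, s=sin(1.416/2)=0.650316; N=√[1·720·720·1]=720.000000
The bounds max(0,m−m')=6 and min(l+m,l−m')=6 give 1 term
  k=6: (−1)^0·720.0000/(720)·0.7597^0·0.6503^6 = +0.075639
d^3_{-3,3}(1.416) = +0.075639
|D^3_{-3,3}|² = |d^3_{-3,3}(β)|² = (+0.075639)² = 0.005721 (the z-rotation phases have unit modulus)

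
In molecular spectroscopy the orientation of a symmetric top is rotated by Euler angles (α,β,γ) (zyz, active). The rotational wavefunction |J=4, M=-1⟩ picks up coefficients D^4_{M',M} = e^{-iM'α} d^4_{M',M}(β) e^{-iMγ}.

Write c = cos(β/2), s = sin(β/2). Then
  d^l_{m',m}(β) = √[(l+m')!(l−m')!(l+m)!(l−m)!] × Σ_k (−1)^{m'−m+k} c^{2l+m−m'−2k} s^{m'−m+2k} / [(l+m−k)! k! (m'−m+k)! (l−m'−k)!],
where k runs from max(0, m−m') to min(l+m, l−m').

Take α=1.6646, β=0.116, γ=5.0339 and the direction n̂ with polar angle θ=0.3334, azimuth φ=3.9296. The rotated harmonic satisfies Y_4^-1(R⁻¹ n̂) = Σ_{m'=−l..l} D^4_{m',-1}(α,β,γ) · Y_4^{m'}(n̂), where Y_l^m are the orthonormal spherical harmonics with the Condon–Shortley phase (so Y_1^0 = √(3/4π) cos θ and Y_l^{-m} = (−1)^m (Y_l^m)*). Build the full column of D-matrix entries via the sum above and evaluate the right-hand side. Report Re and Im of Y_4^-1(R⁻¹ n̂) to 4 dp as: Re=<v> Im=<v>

Need the full column D^4_{m',-1} for m'=−4..4 at α=1.6646, β=0.116, γ=5.0339.
cos(β/2)=0.998318, sin(β/2)=0.057967
d^4_{-4,-1}: single k=3 term ⇒ +0.001445;  D = +0.000928-0.001109i
d^4_{-3,-1}: k∈[2..3] ⇒ +0.026403 -0.000148 = +0.026255;  D = -0.021626-0.014888i
d^4_{-2,-1}: k∈[1..3] ⇒ +0.243055 -0.004097 +0.000009 = +0.238967;  D = -0.116474+0.208660i
d^4_{-1,-1}: k∈[0..3] ⇒ +0.986627 -0.049897 +0.000336 -0.000000 = +0.937066;  D = +0.857405+0.378085i
d^4_{0,-1}: k∈[0..3] ⇒ -0.256202 +0.005183 -0.000017 +0.000000 = -0.251037;  D = -0.079328+0.238174i
d^4_{1,-1}: k∈[0..3] ⇒ +0.033265 -0.000336 +0.000001 -0.000000 = +0.032929;  D = -0.032079-0.007434i
d^4_{2,-1}: k∈[0..2] ⇒ -0.002732 +0.000014 -0.000000 = -0.002718;  D = +0.000363-0.002693i
d^4_{3,-1}: k∈[0..1] ⇒ +0.000148 -0.000000 = +0.000148;  D = +0.000148+0.000006i
d^4_{4,-1}: single k=0 term ⇒ -0.000005;  D = +0.000000+0.000005i
Y_4^{m'}(θ=0.3334,φ=3.9296) and Σ D·Y over m':
  (+0.0009-0.0011i)·(-0.0051+0.0001i)  (-0.0216-0.0149i)·(+0.0295+0.0291i)  (-0.1165+0.2087i)·(-0.0010-0.1881i)  (+0.8574+0.3781i)·(-0.3354+0.3371i)  (-0.0793+0.2382i)·(+0.4356+0.0000i)  (-0.0321-0.0074i)·(+0.3354+0.3371i)  (+0.0004-0.0027i)·(-0.0010+0.1881i)  (+0.0001+0.0000i)·(-0.0295+0.0291i)  (+0.0000+0.0000i)·(-0.0051-0.0001i)
Y_4^-1(R⁻¹ n̂) = -0.418145+0.273399i

Re=-0.4181 Im=0.2734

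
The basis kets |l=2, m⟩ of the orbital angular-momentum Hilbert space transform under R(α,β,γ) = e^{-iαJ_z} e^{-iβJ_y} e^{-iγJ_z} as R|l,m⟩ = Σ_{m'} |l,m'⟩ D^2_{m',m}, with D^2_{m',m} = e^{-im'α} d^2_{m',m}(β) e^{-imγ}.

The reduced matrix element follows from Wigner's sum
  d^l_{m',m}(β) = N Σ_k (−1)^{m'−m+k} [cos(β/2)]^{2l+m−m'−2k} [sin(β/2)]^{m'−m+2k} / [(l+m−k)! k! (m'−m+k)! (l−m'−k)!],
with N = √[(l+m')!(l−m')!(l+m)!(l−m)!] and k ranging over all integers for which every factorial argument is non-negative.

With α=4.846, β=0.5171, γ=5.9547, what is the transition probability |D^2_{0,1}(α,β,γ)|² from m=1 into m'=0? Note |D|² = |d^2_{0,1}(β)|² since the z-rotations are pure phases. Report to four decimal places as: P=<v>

P=0.2770

First d^2_{0,1}(β=0.5171), then the phase factors e^{-i(0)α} and e^{-i(1)γ}:
Half-angle: c=0.966762, s=0.255679. N=√(2·2·6·1)=4.898979
k∈{1,2} keeps every argument non-negative
  k=1: (−1)^0·4.8990/(2)·0.9668^3·0.2557^1 = +0.565886
  k=2: (−1)^1·4.8990/(2)·0.9668^1·0.2557^3 = -0.039580
d^2_{0,1}(0.5171) = +0.565886 -0.039580 = +0.526306
|D^2_{0,1}|² = |d^2_{0,1}(β)|² = (+0.526306)² = 0.276998 (the z-rotation phases have unit modulus)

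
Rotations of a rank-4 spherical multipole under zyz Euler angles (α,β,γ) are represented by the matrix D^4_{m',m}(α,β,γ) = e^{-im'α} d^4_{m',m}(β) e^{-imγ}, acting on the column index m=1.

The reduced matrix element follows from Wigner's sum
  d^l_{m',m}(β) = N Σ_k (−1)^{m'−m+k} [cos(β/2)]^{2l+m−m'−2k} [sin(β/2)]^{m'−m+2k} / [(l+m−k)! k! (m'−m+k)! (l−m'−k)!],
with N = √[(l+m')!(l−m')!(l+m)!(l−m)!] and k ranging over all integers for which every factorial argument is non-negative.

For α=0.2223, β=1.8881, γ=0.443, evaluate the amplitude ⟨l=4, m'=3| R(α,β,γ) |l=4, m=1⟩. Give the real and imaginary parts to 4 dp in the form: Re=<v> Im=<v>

Re=-0.2053 Im=0.4135

D^4_{3,1}(0.2223,1.8881,0.443) = e^{-i·3·0.2223}·d^4_{3,1}(1.8881)·e^{-i·1·0.443}. Compute d first:
With c≡cos(β/2)=0.586513 and s≡sin(β/2)=0.809940, N=[5040·1·120·6]^{1/2}=1904.940944
Admissible k: 0..1 (factorial args all ≥0)
  k=0: (−1)^2·1904.9409/(240)·0.5865^6·0.8099^2 = +0.211953
  k=1: (−1)^3·1904.9409/(144)·0.5865^4·0.8099^4 = -0.673659
d^4_{3,1}(1.8881) = +0.211953 -0.673659 = -0.461706
Attach z-rotation phases: D = e^{-i(3)(0.2223)}·(-0.461706)·e^{-i(1)(0.443)} = -0.205344+0.413529i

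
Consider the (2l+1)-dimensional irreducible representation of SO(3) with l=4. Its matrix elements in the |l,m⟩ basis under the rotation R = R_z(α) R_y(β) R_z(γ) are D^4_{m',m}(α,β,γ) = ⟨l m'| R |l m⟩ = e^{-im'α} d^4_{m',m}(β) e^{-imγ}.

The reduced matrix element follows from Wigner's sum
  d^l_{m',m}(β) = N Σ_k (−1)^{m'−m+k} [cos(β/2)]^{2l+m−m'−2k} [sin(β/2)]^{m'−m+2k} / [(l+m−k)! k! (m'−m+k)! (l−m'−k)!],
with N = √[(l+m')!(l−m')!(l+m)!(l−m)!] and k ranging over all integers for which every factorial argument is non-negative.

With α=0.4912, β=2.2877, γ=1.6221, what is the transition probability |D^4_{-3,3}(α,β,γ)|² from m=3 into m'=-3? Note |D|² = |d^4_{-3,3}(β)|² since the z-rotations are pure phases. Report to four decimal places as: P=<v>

P=0.0447

First d^4_{-3,3}(β=2.2877), then the phase factors e^{-i(-3)α} and e^{-i(3)γ}:
Half-angle: c=0.414093, s=0.910234. N=√(1·5040·5040·1)=5040.000000
k: max(0,(3)−(-3))=6 … min(4+(3),4−(-3))=7
  k=6: (−1)^0·5040.0000/(720)·0.4141^2·0.9102^6 = +0.682675
  k=7: (−1)^1·5040.0000/(5040)·0.4141^0·0.9102^8 = -0.471223
d^4_{-3,3}(2.2877) = +0.682675 -0.471223 = +0.211452
|D^4_{-3,3}|² = |d^4_{-3,3}(β)|² = (+0.211452)² = 0.044712 (the z-rotation phases have unit modulus)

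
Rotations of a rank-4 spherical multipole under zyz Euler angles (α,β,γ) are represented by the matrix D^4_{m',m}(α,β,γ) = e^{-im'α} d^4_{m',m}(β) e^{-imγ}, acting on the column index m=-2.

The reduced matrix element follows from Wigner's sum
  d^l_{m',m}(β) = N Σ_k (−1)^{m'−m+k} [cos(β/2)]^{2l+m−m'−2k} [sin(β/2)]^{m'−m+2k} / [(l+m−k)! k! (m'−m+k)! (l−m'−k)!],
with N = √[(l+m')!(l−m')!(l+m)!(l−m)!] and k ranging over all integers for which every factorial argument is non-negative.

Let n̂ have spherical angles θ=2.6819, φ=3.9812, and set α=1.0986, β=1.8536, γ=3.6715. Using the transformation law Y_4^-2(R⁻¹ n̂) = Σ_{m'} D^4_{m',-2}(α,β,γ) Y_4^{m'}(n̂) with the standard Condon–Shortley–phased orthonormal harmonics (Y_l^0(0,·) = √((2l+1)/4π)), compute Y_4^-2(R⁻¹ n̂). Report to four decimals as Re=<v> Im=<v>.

Re=-0.1798 Im=-0.1962

Need the full column D^4_{m',-2} for m'=−4..4 at α=1.0986, β=1.8536, γ=3.6715.
cos(β/2)=0.600396, sin(β/2)=0.799703
d^4_{-4,-2}: single k=2 term ⇒ +0.158512;  D = +0.107097-0.116861i
d^4_{-3,-2}: k∈[1..2] ⇒ +0.084151 -0.447879 = -0.363728;  D = +0.127033+0.340823i
d^4_{-2,-2}: k∈[0..2] ⇒ +0.016885 -0.359472 +0.797181 = +0.454594;  D = -0.451569-0.052354i
d^4_{-1,-2}: k∈[0..2] ⇒ -0.095418 +0.846411 -1.001086 = -0.250093;  D = +0.138647-0.208143i
d^4_{0,-2}: k∈[0..2] ⇒ +0.284188 -1.344485 +0.894476 = -0.165821;  D = -0.081092-0.144640i
d^4_{1,-2}: k∈[0..2] ⇒ -0.564274 +1.501630 -0.532812 = +0.404543;  D = +0.404239-0.015686i
d^4_{2,-2}: k∈[0..2] ⇒ +0.797181 -1.131432 +0.167274 = -0.166977;  D = -0.070125+0.151538i
d^4_{3,-2}: k∈[0..1] ⇒ -0.794588 +0.469896 = -0.324691;  D = +0.200402+0.255467i
d^4_{4,-2}: single k=0 term ⇒ +0.498915;  D = -0.489652+0.095690i
Y_4^{m'}(θ=2.6819,φ=3.9812) and Σ D·Y over m':
  (+0.1071-0.1169i)·(-0.0167+0.0037i)  (+0.1270+0.3408i)·(-0.0796-0.0571i)  (-0.4516-0.0524i)·(-0.0329-0.3026i)  (+0.1386-0.2081i)·(+0.3294-0.3672i)  (-0.0811-0.1446i)·(+0.1568+0.0000i)  (+0.4042-0.0157i)·(-0.3294-0.3672i)  (-0.0701+0.1515i)·(-0.0329+0.3026i)  (+0.2004+0.2555i)·(+0.0796-0.0571i)  (-0.4897+0.0957i)·(-0.0167-0.0037i)
Y_4^-2(R⁻¹ n̂) = -0.179779-0.196188i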